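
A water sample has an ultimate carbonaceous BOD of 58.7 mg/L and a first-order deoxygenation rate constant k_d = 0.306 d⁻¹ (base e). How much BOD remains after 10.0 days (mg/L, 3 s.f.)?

L ≈ 2.75 mg/L

L_t = L₀ e^(−k_d t) = 58.7 × e^(−0.306×10.0) = 58.7 × 0.04689 = 2.752 mg/L.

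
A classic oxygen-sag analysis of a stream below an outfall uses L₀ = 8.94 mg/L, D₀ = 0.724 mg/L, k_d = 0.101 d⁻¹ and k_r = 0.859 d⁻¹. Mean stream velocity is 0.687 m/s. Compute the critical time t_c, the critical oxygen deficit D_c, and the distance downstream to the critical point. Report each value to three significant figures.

t_c = [1/(k_r−k_d)] ln[(k_r/k_d)(1 − D₀(k_r−k_d)/(k_d L₀))]
= [1/(0.859−0.101)] ln[(0.859/0.101)(1 − 0.724×0.7580/(0.101×8.94))]
= (1/0.7580) ln[8.505 × 0.3922] = 1.319 × ln(3.336) = 1.319 × 1.205 = 1.589 d.
L(t_c) = L₀ e^(−k_d t_c) = 8.94 × 0.8517 = 7.614 mg/L, and at the critical point k_r D_c = k_d L, so D_c = (0.101/0.859) × 7.614 = 0.8953 mg/L.
x_c = v t_c = 0.687 m/s × 1.589 d × 86400 s/d = 94340 m ≈ 94.3 km.

t_c ≈ 1.59 d; D_c ≈ 0.895 mg/L; x_c ≈ 94.3 km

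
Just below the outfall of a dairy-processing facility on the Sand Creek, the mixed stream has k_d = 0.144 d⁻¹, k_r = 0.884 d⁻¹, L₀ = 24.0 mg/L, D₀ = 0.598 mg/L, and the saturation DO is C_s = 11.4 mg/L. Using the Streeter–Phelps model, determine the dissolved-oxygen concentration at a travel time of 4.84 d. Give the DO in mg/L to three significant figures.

DO ≈ 9.13 mg/L

k_d L₀/(k_r−k_d) = 0.144×24.0/(0.884−0.144) = 3.456/0.7400 = 4.670 mg/L.
e^(−k_d t) = e^(−0.144×4.840) = 0.4981; e^(−k_r t) = e^(−0.884×4.840) = 0.01386.
D = 4.670 × (0.4981 − 0.01386) + 0.598 × 0.01386 = 2.262 + 0.008290 = 2.270 mg/L.
DO = C_s − D = 11.4 − 2.270 = 9.130 mg/L.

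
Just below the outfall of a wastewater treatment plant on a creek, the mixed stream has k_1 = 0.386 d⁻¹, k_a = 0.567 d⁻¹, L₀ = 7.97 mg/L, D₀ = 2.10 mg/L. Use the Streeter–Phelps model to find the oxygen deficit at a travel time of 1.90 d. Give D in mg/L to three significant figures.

k_1 L₀/(k_a−k_1) = 0.386×7.97/(0.567−0.386) = 3.076/0.1810 = 17.00 mg/L.
e^(−k_1 t) = e^(−0.386×1.900) = 0.4803; e^(−k_a t) = e^(−0.567×1.900) = 0.3405.
D = 17.00 × (0.4803 − 0.3405) + 2.10 × 0.3405 = 2.375 + 0.7151 = 3.091 mg/L.

D ≈ 3.09 mg/L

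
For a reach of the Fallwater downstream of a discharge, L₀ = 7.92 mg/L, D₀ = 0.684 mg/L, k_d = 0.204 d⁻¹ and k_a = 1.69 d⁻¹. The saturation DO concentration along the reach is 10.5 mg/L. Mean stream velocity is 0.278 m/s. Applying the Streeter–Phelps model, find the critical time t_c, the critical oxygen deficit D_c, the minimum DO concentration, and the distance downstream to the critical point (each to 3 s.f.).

With k_a/k_d = 8.284 and 1 − D₀(k_a−k_d)/(k_d L₀) = 0.3709,
t_c = ln(8.284 × 0.3709) / (1.69 − 0.204) = ln(3.073) / 1.486 = 1.123/1.486 = 0.7554 d.
L(t_c) = L₀ e^(−k_d t_c) = 7.92 × 0.8572 = 6.789 mg/L, and at the critical point k_a D_c = k_d L, so D_c = (0.204/1.69) × 6.789 = 0.8195 mg/L.
Minimum DO = C_s − D_c = 10.5 − 0.8195 = 9.681 mg/L.
x_c = v t_c = 0.278 m/s × 0.7554 d × 86400 s/d = 18140 m ≈ 18.1 km.

t_c ≈ 0.755 d; D_c ≈ 0.819 mg/L; min DO ≈ 9.68 mg/L; x_c ≈ 18.1 km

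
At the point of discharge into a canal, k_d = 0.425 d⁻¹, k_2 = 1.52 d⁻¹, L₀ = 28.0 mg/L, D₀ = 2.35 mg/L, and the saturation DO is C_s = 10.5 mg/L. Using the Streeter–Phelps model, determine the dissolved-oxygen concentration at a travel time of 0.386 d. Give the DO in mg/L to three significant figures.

k_d L₀/(k_2−k_d) = 0.425×28.0/(1.52−0.425) = 11.90/1.095 = 10.87 mg/L.
e^(−k_d t) = e^(−0.425×0.3860) = 0.8487; e^(−k_2 t) = e^(−1.52×0.3860) = 0.5561.
D = 10.87 × (0.8487 − 0.5561) + 2.35 × 0.5561 = 3.179 + 1.307 = 4.486 mg/L.
DO = C_s − D = 10.5 − 4.486 = 6.014 mg/L.

DO ≈ 6.01 mg/L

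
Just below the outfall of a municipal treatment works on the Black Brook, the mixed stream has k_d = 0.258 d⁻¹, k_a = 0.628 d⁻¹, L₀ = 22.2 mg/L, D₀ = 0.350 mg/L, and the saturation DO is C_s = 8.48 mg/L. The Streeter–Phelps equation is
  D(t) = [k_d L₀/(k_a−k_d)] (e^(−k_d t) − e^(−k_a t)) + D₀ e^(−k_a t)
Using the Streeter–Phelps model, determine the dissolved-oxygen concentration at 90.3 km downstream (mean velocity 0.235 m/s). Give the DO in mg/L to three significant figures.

Travel time t = x/v = 90.3 km / (0.235 m/s) = 90300 m / 0.235 m/s = 384300 s = 4.447 d.
k_d L₀/(k_a−k_d) = 0.258×22.2/(0.628−0.258) = 5.728/0.3700 = 15.48 mg/L.
e^(−k_d t) = e^(−0.258×4.447) = 0.3175; e^(−k_a t) = e^(−0.628×4.447) = 0.06124.
D = 15.48 × (0.3175 − 0.06124) + 0.350 × 0.06124 = 3.966 + 0.02143 = 3.988 mg/L.
DO = C_s − D = 8.48 − 3.988 = 4.492 mg/L.

DO ≈ 4.49 mg/L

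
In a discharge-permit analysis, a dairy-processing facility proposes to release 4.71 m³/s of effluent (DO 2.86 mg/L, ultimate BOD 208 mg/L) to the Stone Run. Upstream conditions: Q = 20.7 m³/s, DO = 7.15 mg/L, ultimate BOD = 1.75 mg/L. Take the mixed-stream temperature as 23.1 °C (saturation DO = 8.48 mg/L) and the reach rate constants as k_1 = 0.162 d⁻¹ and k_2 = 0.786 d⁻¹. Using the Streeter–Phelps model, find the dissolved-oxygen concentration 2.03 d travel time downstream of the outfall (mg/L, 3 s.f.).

Mixed DO = (20.7×7.15 + 4.71×2.86)/(20.7+4.71) = 161.5/25.41 = 6.355 mg/L.
Mixed L₀ = (20.7×1.75 + 4.71×208)/(25.41) = 1016/25.41 = 39.98 mg/L.
Initial deficit D₀ = C_s − DO₀ = 8.48 − 6.355 = 2.125 mg/L.
D(2.03) = [0.162×39.98/(0.786−0.162)](e^(−0.162×2.03) − e^(−0.786×2.03)) + 2.125 e^(−0.786×2.03)
= 10.38 × (0.7197 − 0.2028) + 2.125 × 0.2028 = 5.797 mg/L.
DO = 8.48 − 5.797 = 2.683 mg/L.

DO ≈ 2.68 mg/L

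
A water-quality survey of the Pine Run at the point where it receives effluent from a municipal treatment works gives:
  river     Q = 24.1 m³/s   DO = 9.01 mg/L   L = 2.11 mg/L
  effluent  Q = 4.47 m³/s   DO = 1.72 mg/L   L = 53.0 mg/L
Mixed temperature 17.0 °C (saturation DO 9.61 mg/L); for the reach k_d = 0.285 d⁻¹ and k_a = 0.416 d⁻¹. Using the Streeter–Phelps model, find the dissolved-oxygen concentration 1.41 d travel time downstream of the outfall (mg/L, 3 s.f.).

Mixed DO = (24.1×9.01 + 4.47×1.72)/(24.1+4.47) = 224.8/28.57 = 7.869 mg/L.
Mixed L₀ = (24.1×2.11 + 4.47×53.0)/(28.57) = 287.8/28.57 = 10.07 mg/L.
Initial deficit D₀ = C_s − DO₀ = 9.61 − 7.869 = 1.741 mg/L.
D(1.41) = [0.285×10.07/(0.416−0.285)](e^(−0.285×1.41) − e^(−0.416×1.41)) + 1.741 e^(−0.416×1.41)
= 21.91 × (0.6691 − 0.5562) + 1.741 × 0.5562 = 3.441 mg/L.
DO = 9.61 − 3.441 = 6.169 mg/L.

DO ≈ 6.17 mg/L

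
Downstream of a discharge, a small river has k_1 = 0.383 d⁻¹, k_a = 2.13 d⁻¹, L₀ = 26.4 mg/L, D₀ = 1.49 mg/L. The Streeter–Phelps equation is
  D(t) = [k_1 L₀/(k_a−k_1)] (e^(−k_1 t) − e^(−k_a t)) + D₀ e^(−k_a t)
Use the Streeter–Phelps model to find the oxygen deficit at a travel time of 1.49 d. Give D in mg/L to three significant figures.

k_1 L₀/(k_a−k_1) = 0.383×26.4/(2.13−0.383) = 10.11/1.747 = 5.788 mg/L.
e^(−k_1 t) = e^(−0.383×1.490) = 0.5651; e^(−k_a t) = e^(−2.13×1.490) = 0.04185.
D = 5.788 × (0.5651 − 0.04185) + 1.49 × 0.04185 = 3.029 + 0.06235 = 3.091 mg/L.

D ≈ 3.09 mg/L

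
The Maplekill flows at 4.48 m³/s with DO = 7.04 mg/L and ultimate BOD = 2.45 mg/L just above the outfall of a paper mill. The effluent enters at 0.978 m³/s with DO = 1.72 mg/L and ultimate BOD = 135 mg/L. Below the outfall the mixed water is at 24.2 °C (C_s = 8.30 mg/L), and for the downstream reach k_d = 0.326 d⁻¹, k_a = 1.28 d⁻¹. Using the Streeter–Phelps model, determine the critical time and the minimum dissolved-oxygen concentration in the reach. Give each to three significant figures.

t_c ≈ 1.14 d; minimum DO ≈ 3.69 mg/L

Mixed DO = (4.48×7.04 + 0.978×1.72)/(4.48+0.978) = 33.22/5.458 = 6.087 mg/L.
Mixed L₀ = (4.48×2.45 + 0.978×135)/(5.458) = 143.0/5.458 = 26.20 mg/L.
Initial deficit D₀ = C_s − DO₀ = 8.30 − 6.087 = 2.213 mg/L.
t_c = (1/0.9540) ln[(1.28/0.326)(1 − 2.213×0.9540/(0.326×26.20))] = 1.048 × ln(2.956) = 1.136 d.
D_c = (0.326/1.28) × 26.20 × e^(−0.326×1.136) = 0.2547 × 26.20 × 0.6905 = 4.608 mg/L.
Minimum DO = 8.30 − 4.608 = 3.692 mg/L.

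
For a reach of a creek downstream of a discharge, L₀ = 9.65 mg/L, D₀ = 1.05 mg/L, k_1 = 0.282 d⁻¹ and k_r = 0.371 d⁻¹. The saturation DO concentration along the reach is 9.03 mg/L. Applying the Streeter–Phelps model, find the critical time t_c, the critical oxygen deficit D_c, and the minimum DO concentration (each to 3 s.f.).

t_c ≈ 2.69 d; D_c ≈ 3.44 mg/L; min DO ≈ 5.59 mg/L

At the critical point dD/dt = 0, so k_1 L₀ e^(−k_1 t) = k_r D. Substituting D(t) from the Streeter–Phelps equation and solving for t gives
t_c = ln[(k_r/k_1)(1 − D₀(k_r−k_1)/(k_1 L₀))] / (k_r−k_1).
Here k_r−k_1 = 0.08900 d⁻¹ and 1 − D₀(k_r−k_1)/(k_1 L₀) = 1 − 1.05×0.08900/(0.282×9.65) = 0.9657, so
t_c = ln(1.316 × 0.9657) / 0.08900 = 0.2394 / 0.08900 = 2.689 d.
D_c = (k_1/k_r) L₀ e^(−k_1 t_c) = (0.282/0.371) × 9.65 × e^(−0.282×2.689) = 0.7601 × 9.65 × 0.4684 = 3.436 mg/L.
Minimum DO = C_s − D_c = 9.03 − 3.436 = 5.594 mg/L.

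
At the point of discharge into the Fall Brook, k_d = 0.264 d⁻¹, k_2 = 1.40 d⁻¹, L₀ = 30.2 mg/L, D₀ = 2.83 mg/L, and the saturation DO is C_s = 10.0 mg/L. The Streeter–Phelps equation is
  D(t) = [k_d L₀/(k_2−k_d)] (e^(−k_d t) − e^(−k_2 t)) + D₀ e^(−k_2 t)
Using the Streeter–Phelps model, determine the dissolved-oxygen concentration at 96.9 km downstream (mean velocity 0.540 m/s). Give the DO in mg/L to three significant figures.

Travel time t = x/v = 96.9 km / (0.540 m/s) = 96900 m / 0.540 m/s = 179400 s = 2.077 d.
k_d L₀/(k_2−k_d) = 0.264×30.2/(1.40−0.264) = 7.973/1.136 = 7.018 mg/L.
e^(−k_d t) = e^(−0.264×2.077) = 0.5779; e^(−k_2 t) = e^(−1.40×2.077) = 0.05460.
D = 7.018 × (0.5779 − 0.05460) + 2.83 × 0.05460 = 3.673 + 0.1545 = 3.827 mg/L.
DO = C_s − D = 10.0 − 3.827 = 6.173 mg/L.

DO ≈ 6.17 mg/L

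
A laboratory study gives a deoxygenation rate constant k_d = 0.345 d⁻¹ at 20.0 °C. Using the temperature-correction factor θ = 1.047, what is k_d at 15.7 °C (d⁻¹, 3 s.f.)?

k_d(T₂) = k_d(T₁) · θ^(T₂−T₁) = 0.345 × 1.047^(15.7−20.0)
= 0.345 × 1.047^-4.30 = 0.345 × 0.8208 = 0.2832 d⁻¹.

k_d ≈ 0.283 d⁻¹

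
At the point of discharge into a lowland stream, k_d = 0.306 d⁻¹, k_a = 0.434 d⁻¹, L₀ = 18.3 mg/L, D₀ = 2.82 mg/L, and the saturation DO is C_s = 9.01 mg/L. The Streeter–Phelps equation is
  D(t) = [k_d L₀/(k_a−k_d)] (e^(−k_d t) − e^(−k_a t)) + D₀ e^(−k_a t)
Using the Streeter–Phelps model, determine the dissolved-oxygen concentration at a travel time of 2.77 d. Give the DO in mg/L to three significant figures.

k_d L₀/(k_a−k_d) = 0.306×18.3/(0.434−0.306) = 5.600/0.1280 = 43.75 mg/L.
e^(−k_d t) = e^(−0.306×2.770) = 0.4284; e^(−k_a t) = e^(−0.434×2.770) = 0.3005.
D = 43.75 × (0.4284 − 0.3005) + 2.82 × 0.3005 = 5.595 + 0.8475 = 6.443 mg/L.
DO = C_s − D = 9.01 − 6.443 = 2.567 mg/L.

DO ≈ 2.57 mg/L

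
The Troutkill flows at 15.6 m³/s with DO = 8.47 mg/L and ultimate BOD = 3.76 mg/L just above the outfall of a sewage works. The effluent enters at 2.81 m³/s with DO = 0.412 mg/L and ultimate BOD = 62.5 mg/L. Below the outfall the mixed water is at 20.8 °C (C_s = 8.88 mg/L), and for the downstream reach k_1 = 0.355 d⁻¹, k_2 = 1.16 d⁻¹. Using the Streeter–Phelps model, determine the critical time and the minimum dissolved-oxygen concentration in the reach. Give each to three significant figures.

t_c ≈ 1.04 d; minimum DO ≈ 6.19 mg/L

Mixed DO = (15.6×8.47 + 2.81×0.412)/(15.6+2.81) = 133.3/18.41 = 7.240 mg/L.
Mixed L₀ = (15.6×3.76 + 2.81×62.5)/(18.41) = 234.3/18.41 = 12.73 mg/L.
Initial deficit D₀ = C_s − DO₀ = 8.88 − 7.240 = 1.640 mg/L.
t_c = (1/0.8050) ln[(1.16/0.355)(1 − 1.640×0.8050/(0.355×12.73))] = 1.242 × ln(2.313) = 1.042 d.
D_c = (0.355/1.16) × 12.73 × e^(−0.355×1.042) = 0.3060 × 12.73 × 0.6909 = 2.691 mg/L.
Minimum DO = 8.88 − 2.691 = 6.189 mg/L.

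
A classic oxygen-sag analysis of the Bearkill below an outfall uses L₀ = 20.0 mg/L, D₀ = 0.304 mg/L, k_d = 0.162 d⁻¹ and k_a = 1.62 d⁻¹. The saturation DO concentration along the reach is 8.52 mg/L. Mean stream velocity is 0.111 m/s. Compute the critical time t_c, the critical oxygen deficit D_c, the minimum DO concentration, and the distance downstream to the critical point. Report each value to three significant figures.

t_c ≈ 1.48 d; D_c ≈ 1.57 mg/L; min DO ≈ 6.95 mg/L; x_c ≈ 14.2 km

At the critical point dD/dt = 0, so k_d L₀ e^(−k_d t) = k_a D. Substituting D(t) from the Streeter–Phelps equation and solving for t gives
t_c = ln[(k_a/k_d)(1 − D₀(k_a−k_d)/(k_d L₀))] / (k_a−k_d).
Here k_a−k_d = 1.458 d⁻¹ and 1 − D₀(k_a−k_d)/(k_d L₀) = 1 − 0.304×1.458/(0.162×20.0) = 0.8632, so
t_c = ln(10.00 × 0.8632) / 1.458 = 2.155 / 1.458 = 1.478 d.
D_c = (k_d/k_a) L₀ e^(−k_d t_c) = (0.162/1.62) × 20.0 × e^(−0.162×1.478) = 0.1000 × 20.0 × 0.7870 = 1.574 mg/L.
Minimum DO = C_s − D_c = 8.52 − 1.574 = 6.946 mg/L.
x_c = v t_c = 0.111 m/s × 1.478 d × 86400 s/d = 14180 m ≈ 14.2 km.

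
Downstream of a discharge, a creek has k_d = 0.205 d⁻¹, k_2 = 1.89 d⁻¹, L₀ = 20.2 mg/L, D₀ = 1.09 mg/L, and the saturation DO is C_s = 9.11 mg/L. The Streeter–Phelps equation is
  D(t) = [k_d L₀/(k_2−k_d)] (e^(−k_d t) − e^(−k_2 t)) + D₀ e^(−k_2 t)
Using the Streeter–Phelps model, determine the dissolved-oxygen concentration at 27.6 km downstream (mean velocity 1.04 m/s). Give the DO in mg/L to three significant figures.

Travel time t = x/v = 27.6 km / (1.04 m/s) = 27600 m / 1.04 m/s = 26540 s = 0.3072 d.
k_d L₀/(k_2−k_d) = 0.205×20.2/(1.89−0.205) = 4.141/1.685 = 2.458 mg/L.
e^(−k_d t) = e^(−0.205×0.3072) = 0.9390; e^(−k_2 t) = e^(−1.89×0.3072) = 0.5596.
D = 2.458 × (0.9390 − 0.5596) + 1.09 × 0.5596 = 0.9323 + 0.6100 = 1.542 mg/L.
DO = C_s − D = 9.11 − 1.542 = 7.568 mg/L.

DO ≈ 7.57 mg/L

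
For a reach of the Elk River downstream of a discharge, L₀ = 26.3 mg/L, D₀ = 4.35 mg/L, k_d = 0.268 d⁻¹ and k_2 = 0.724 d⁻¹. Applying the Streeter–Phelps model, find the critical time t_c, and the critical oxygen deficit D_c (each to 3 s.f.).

t_c ≈ 1.45 d; D_c ≈ 6.59 mg/L

At the critical point dD/dt = 0, so k_d L₀ e^(−k_d t) = k_2 D. Substituting D(t) from the Streeter–Phelps equation and solving for t gives
t_c = ln[(k_2/k_d)(1 − D₀(k_2−k_d)/(k_d L₀))] / (k_2−k_d).
Here k_2−k_d = 0.4560 d⁻¹ and 1 − D₀(k_2−k_d)/(k_d L₀) = 1 − 4.35×0.4560/(0.268×26.3) = 0.7186, so
t_c = ln(2.701 × 0.7186) / 0.4560 = 0.6633 / 0.4560 = 1.455 d.
D_c = (k_d/k_2) L₀ e^(−k_d t_c) = (0.268/0.724) × 26.3 × e^(−0.268×1.455) = 0.3702 × 26.3 × 0.6772 = 6.592 mg/L.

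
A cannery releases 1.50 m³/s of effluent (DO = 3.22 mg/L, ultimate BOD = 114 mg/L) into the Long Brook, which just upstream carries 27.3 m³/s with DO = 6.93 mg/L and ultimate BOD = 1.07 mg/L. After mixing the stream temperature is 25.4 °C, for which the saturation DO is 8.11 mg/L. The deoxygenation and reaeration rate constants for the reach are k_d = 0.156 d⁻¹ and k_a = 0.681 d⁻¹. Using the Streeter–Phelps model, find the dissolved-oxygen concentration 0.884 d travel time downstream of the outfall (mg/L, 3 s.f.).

Mixed DO = (27.3×6.93 + 1.50×3.22)/(27.3+1.50) = 194.0/28.80 = 6.737 mg/L.
Mixed L₀ = (27.3×1.07 + 1.50×114)/(28.80) = 200.2/28.80 = 6.952 mg/L.
Initial deficit D₀ = C_s − DO₀ = 8.11 − 6.737 = 1.373 mg/L.
D(0.884) = [0.156×6.952/(0.681−0.156)](e^(−0.156×0.884) − e^(−0.681×0.884)) + 1.373 e^(−0.681×0.884)
= 2.066 × (0.8712 − 0.5477) + 1.373 × 0.5477 = 1.420 mg/L.
DO = 8.11 − 1.420 = 6.690 mg/L.

DO ≈ 6.69 mg/L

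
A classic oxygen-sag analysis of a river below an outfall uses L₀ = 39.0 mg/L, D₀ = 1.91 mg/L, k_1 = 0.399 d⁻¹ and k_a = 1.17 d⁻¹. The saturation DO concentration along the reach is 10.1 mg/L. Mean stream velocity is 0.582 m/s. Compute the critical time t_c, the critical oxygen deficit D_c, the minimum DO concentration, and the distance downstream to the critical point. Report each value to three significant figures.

t_c ≈ 1.27 d; D_c ≈ 8.02 mg/L; min DO ≈ 2.08 mg/L; x_c ≈ 63.7 km

t_c = [1/(k_a−k_1)] ln[(k_a/k_1)(1 − D₀(k_a−k_1)/(k_1 L₀))]
= [1/(1.17−0.399)] ln[(1.17/0.399)(1 − 1.91×0.7710/(0.399×39.0))]
= (1/0.7710) ln[2.932 × 0.9054] = 1.297 × ln(2.655) = 1.297 × 0.9764 = 1.266 d.
L(t_c) = L₀ e^(−k_1 t_c) = 39.0 × 0.6033 = 23.53 mg/L, and at the critical point k_a D_c = k_1 L, so D_c = (0.399/1.17) × 23.53 = 8.024 mg/L.
Minimum DO = C_s − D_c = 10.1 − 8.024 = 2.076 mg/L.
x_c = v t_c = 0.582 m/s × 1.266 d × 86400 s/d = 63680 m ≈ 63.7 km.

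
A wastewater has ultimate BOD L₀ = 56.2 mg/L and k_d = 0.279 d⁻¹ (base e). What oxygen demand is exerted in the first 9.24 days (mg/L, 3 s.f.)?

y_t = L₀(1 − e^(−k_d t)) = 56.2 × (1 − e^(−0.279×9.24))
= 56.2 × (1 − 0.07593) = 56.2 × 0.9241 = 51.93 mg/L.

y ≈ 51.9 mg/L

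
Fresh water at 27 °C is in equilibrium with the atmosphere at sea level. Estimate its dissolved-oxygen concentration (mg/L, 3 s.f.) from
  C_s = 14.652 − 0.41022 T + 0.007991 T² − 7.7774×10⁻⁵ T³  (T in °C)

C_s = 14.652 − 0.41022×27 + 0.007991×27² − 7.7774×10⁻⁵×27³ = 7.871 mg/L.

C_s ≈ 7.87 mg/L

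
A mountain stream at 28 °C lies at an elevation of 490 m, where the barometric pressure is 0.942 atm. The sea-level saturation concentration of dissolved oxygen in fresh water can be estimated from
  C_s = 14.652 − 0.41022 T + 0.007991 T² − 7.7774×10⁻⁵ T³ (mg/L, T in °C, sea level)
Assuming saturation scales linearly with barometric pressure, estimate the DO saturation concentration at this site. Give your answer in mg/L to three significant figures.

At sea level: C_s = 14.652 − 0.41022×28 + 0.007991×28² − 7.7774×10⁻⁵×28³ = 7.723 mg/L.
Pressure correction: C_s' = 7.723 × 0.942 = 7.276 mg/L.

C_s ≈ 7.28 mg/L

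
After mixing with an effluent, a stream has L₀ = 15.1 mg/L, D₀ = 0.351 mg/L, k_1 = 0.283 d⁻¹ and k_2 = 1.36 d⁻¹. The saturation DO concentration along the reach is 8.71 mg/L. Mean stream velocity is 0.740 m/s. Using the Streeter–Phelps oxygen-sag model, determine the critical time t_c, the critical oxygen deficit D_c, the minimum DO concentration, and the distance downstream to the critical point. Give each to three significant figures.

t_c ≈ 1.37 d; D_c ≈ 2.13 mg/L; min DO ≈ 6.58 mg/L; x_c ≈ 87.7 km

With k_2/k_1 = 4.806 and 1 − D₀(k_2−k_1)/(k_1 L₀) = 0.9115,
t_c = ln(4.806 × 0.9115) / (1.36 − 0.283) = ln(4.381) / 1.077 = 1.477/1.077 = 1.372 d.
D_c = (k_1/k_2) L₀ e^(−k_1 t_c) = (0.283/1.36) × 15.1 × e^(−0.283×1.372) = 0.2081 × 15.1 × 0.6783 = 2.131 mg/L.
Minimum DO = C_s − D_c = 8.71 − 2.131 = 6.579 mg/L.
x_c = v t_c = 0.740 m/s × 1.372 d × 86400 s/d = 87690 m ≈ 87.7 km.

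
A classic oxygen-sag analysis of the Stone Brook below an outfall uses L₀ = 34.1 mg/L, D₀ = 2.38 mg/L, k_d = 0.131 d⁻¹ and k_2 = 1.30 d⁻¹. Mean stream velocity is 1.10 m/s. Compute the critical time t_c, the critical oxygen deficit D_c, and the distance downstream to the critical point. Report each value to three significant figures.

t_c ≈ 1.13 d; D_c ≈ 2.96 mg/L; x_c ≈ 107 km

With k_2/k_d = 9.924 and 1 − D₀(k_2−k_d)/(k_d L₀) = 0.3772,
t_c = ln(9.924 × 0.3772) / (1.30 − 0.131) = ln(3.743) / 1.169 = 1.320/1.169 = 1.129 d.
L(t_c) = L₀ e^(−k_d t_c) = 34.1 × 0.8625 = 29.41 mg/L, and at the critical point k_2 D_c = k_d L, so D_c = (0.131/1.30) × 29.41 = 2.964 mg/L.
x_c = v t_c = 1.10 m/s × 1.129 d × 86400 s/d = 107300 m ≈ 107 km.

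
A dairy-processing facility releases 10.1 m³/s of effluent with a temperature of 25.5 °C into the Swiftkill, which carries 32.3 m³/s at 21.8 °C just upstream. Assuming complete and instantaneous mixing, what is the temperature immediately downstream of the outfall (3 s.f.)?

22.7 °C

Flow-weighted mixing: C = (Q_r C_r + Q_w C_w)/(Q_r + Q_w)
= (32.3×21.8 + 10.1×25.5)/(32.3 + 10.1) = 961.7/42.40 = 22.68 °C.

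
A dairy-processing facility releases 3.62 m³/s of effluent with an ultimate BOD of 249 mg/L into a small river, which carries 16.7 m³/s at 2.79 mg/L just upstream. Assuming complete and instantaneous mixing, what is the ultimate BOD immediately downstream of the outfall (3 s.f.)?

46.7 mg/L

Flow-weighted mixing: C = (Q_r C_r + Q_w C_w)/(Q_r + Q_w)
= (16.7×2.79 + 3.62×249)/(16.7 + 3.62) = 948.0/20.32 = 46.65 mg/L.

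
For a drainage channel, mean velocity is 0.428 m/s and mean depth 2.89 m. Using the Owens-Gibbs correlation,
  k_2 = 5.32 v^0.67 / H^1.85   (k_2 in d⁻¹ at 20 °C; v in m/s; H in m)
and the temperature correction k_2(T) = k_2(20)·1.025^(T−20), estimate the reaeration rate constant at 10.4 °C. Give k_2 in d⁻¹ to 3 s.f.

k_2 ≈ 0.334 d⁻¹

k_2(20) = 5.32 × 0.428^0.67 / 2.89^1.85 = 5.32 × 0.5663 / 7.123 = 0.4230 d⁻¹.
k_2(10.4) = 0.4230 × 1.025^(10.4−20) = 0.4230 × 0.7890 = 0.3337 d⁻¹.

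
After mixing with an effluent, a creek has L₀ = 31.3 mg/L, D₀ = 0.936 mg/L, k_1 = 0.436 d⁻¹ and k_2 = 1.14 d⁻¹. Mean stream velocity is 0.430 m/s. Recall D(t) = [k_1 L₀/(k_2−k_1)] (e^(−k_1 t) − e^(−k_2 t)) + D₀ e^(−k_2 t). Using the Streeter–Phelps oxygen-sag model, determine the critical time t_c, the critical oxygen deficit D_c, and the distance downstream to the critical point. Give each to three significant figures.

t_c = [1/(k_2−k_1)] ln[(k_2/k_1)(1 − D₀(k_2−k_1)/(k_1 L₀))]
= [1/(1.14−0.436)] ln[(1.14/0.436)(1 − 0.936×0.7040/(0.436×31.3))]
= (1/0.7040) ln[2.615 × 0.9517] = 1.420 × ln(2.488) = 1.420 × 0.9117 = 1.295 d.
L(t_c) = L₀ e^(−k_1 t_c) = 31.3 × 0.5686 = 17.80 mg/L, and at the critical point k_2 D_c = k_1 L, so D_c = (0.436/1.14) × 17.80 = 6.806 mg/L.
x_c = v t_c = 0.430 m/s × 1.295 d × 86400 s/d = 48110 m ≈ 48.1 km.

t_c ≈ 1.29 d; D_c ≈ 6.81 mg/L; x_c ≈ 48.1 km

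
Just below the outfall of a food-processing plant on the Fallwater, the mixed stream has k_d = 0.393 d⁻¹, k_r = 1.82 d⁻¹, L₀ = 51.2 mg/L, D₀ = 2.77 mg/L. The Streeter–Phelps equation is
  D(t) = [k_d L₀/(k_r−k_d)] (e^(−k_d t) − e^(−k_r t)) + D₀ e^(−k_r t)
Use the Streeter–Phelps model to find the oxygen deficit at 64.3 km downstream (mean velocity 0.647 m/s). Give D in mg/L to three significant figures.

D ≈ 7.58 mg/L

Travel time t = x/v = 64.3 km / (0.647 m/s) = 64300 m / 0.647 m/s = 99380 s = 1.150 d.
k_d L₀/(k_r−k_d) = 0.393×51.2/(1.82−0.393) = 20.12/1.427 = 14.10 mg/L.
e^(−k_d t) = e^(−0.393×1.150) = 0.6363; e^(−k_r t) = e^(−1.82×1.150) = 0.1233.
D = 14.10 × (0.6363 − 0.1233) + 2.77 × 0.1233 = 7.235 + 0.3414 = 7.576 mg/L.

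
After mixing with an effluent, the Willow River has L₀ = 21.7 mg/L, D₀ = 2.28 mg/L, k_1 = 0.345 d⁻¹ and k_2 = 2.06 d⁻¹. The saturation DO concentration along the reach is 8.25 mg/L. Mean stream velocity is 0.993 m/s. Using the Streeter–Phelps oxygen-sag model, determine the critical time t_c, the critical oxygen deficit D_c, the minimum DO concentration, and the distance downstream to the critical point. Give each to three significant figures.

t_c ≈ 0.611 d; D_c ≈ 2.94 mg/L; min DO ≈ 5.31 mg/L; x_c ≈ 52.4 km

At the critical point dD/dt = 0, so k_1 L₀ e^(−k_1 t) = k_2 D. Substituting D(t) from the Streeter–Phelps equation and solving for t gives
t_c = ln[(k_2/k_1)(1 − D₀(k_2−k_1)/(k_1 L₀))] / (k_2−k_1).
Here k_2−k_1 = 1.715 d⁻¹ and 1 − D₀(k_2−k_1)/(k_1 L₀) = 1 − 2.28×1.715/(0.345×21.7) = 0.4777, so
t_c = ln(5.971 × 0.4777) / 1.715 = 1.048 / 1.715 = 0.6112 d.
L(t_c) = L₀ e^(−k_1 t_c) = 21.7 × 0.8099 = 17.57 mg/L, and at the critical point k_2 D_c = k_1 L, so D_c = (0.345/2.06) × 17.57 = 2.943 mg/L.
Minimum DO = C_s − D_c = 8.25 − 2.943 = 5.307 mg/L.
x_c = v t_c = 0.993 m/s × 0.6112 d × 86400 s/d = 52430 m ≈ 52.4 km.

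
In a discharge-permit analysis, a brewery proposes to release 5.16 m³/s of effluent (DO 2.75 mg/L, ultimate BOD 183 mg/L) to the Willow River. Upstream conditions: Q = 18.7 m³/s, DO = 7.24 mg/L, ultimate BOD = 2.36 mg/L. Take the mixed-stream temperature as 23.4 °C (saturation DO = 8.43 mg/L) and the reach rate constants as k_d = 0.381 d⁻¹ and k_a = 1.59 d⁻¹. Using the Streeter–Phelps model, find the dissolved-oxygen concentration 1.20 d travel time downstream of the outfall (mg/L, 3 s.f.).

Mixed DO = (18.7×7.24 + 5.16×2.75)/(18.7+5.16) = 149.6/23.86 = 6.269 mg/L.
Mixed L₀ = (18.7×2.36 + 5.16×183)/(23.86) = 988.4/23.86 = 41.43 mg/L.
Initial deficit D₀ = C_s − DO₀ = 8.43 − 6.269 = 2.161 mg/L.
D(1.20) = [0.381×41.43/(1.59−0.381)](e^(−0.381×1.20) − e^(−1.59×1.20)) + 2.161 e^(−1.59×1.20)
= 13.05 × (0.6331 − 0.1484) + 2.161 × 0.1484 = 6.648 mg/L.
DO = 8.43 − 6.648 = 1.782 mg/L.

DO ≈ 1.78 mg/L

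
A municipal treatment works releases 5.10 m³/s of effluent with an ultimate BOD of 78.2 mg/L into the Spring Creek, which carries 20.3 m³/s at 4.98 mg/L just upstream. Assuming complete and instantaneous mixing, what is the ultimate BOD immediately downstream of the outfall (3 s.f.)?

19.7 mg/L

Flow-weighted mixing: C = (Q_r C_r + Q_w C_w)/(Q_r + Q_w)
= (20.3×4.98 + 5.10×78.2)/(20.3 + 5.10) = 499.9/25.40 = 19.68 mg/L.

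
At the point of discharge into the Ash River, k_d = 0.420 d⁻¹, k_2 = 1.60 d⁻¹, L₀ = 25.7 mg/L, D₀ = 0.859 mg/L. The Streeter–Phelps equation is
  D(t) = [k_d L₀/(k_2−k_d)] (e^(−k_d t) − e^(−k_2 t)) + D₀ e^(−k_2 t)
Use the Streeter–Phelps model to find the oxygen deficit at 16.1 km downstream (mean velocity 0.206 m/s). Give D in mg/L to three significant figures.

D ≈ 4.31 mg/L

Travel time t = x/v = 16.1 km / (0.206 m/s) = 16100 m / 0.206 m/s = 78160 s = 0.9046 d.
k_d L₀/(k_2−k_d) = 0.420×25.7/(1.60−0.420) = 10.79/1.180 = 9.147 mg/L.
e^(−k_d t) = e^(−0.420×0.9046) = 0.6839; e^(−k_2 t) = e^(−1.60×0.9046) = 0.2352.
D = 9.147 × (0.6839 − 0.2352) + 0.859 × 0.2352 = 4.105 + 0.2020 = 4.307 mg/L.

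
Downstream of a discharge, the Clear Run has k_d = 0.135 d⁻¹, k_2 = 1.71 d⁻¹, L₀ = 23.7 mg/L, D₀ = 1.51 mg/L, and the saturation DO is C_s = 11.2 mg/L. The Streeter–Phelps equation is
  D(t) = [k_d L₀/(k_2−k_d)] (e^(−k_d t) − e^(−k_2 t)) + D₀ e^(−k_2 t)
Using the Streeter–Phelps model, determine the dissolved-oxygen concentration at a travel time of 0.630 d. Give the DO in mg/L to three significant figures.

DO ≈ 9.51 mg/L

k_d L₀/(k_2−k_d) = 0.135×23.7/(1.71−0.135) = 3.200/1.575 = 2.031 mg/L.
e^(−k_d t) = e^(−0.135×0.6300) = 0.9185; e^(−k_2 t) = e^(−1.71×0.6300) = 0.3405.
D = 2.031 × (0.9185 − 0.3405) + 1.51 × 0.3405 = 1.174 + 0.5142 = 1.688 mg/L.
DO = C_s − D = 11.2 − 1.688 = 9.512 mg/L.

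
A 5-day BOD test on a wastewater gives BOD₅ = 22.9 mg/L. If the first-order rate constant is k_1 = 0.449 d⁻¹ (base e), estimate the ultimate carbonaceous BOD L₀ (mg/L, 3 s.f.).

BOD₅ = L₀(1 − e^(−5k_1)) ⇒ L₀ = BOD₅ / (1 − e^(−5×0.449))
= 22.9 / (1 − 0.1059) = 22.9 / 0.8941 = 25.61 mg/L.

L₀ ≈ 25.6 mg/L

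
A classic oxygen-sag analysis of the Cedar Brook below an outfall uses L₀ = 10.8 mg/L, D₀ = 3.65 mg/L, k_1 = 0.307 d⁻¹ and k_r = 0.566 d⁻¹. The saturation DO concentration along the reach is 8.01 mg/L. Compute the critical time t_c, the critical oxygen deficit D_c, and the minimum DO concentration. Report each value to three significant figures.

At the critical point dD/dt = 0, so k_1 L₀ e^(−k_1 t) = k_r D. Substituting D(t) from the Streeter–Phelps equation and solving for t gives
t_c = ln[(k_r/k_1)(1 − D₀(k_r−k_1)/(k_1 L₀))] / (k_r−k_1).
Here k_r−k_1 = 0.2590 d⁻¹ and 1 − D₀(k_r−k_1)/(k_1 L₀) = 1 − 3.65×0.2590/(0.307×10.8) = 0.7149, so
t_c = ln(1.844 × 0.7149) / 0.2590 = 0.2761 / 0.2590 = 1.066 d.
D_c = (k_1/k_r) L₀ e^(−k_1 t_c) = (0.307/0.566) × 10.8 × e^(−0.307×1.066) = 0.5424 × 10.8 × 0.7209 = 4.223 mg/L.
Minimum DO = C_s − D_c = 8.01 − 4.223 = 3.787 mg/L.

t_c ≈ 1.07 d; D_c ≈ 4.22 mg/L; min DO ≈ 3.79 mg/L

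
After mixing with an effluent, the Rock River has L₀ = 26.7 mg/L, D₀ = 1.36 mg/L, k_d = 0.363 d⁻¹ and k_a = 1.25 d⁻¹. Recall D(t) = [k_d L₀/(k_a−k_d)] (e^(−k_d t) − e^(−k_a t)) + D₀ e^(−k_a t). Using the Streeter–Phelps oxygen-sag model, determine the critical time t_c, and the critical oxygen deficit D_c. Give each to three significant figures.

t_c ≈ 1.24 d; D_c ≈ 4.94 mg/L

With k_a/k_d = 3.444 and 1 − D₀(k_a−k_d)/(k_d L₀) = 0.8755,
t_c = ln(3.444 × 0.8755) / (1.25 − 0.363) = ln(3.015) / 0.8870 = 1.104/0.8870 = 1.244 d.
D_c = (k_d/k_a) L₀ e^(−k_d t_c) = (0.363/1.25) × 26.7 × e^(−0.363×1.244) = 0.2904 × 26.7 × 0.6366 = 4.936 mg/L.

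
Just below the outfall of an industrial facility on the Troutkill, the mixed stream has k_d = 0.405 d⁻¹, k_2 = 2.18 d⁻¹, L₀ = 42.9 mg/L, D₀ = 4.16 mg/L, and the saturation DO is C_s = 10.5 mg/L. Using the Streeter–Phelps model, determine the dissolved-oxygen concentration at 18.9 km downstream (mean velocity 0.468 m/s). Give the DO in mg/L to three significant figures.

DO ≈ 4.43 mg/L

Travel time t = x/v = 18.9 km / (0.468 m/s) = 18900 m / 0.468 m/s = 40380 s = 0.4674 d.
k_d L₀/(k_2−k_d) = 0.405×42.9/(2.18−0.405) = 17.37/1.775 = 9.788 mg/L.
e^(−k_d t) = e^(−0.405×0.4674) = 0.8275; e^(−k_2 t) = e^(−2.18×0.4674) = 0.3610.
D = 9.788 × (0.8275 − 0.3610) + 4.16 × 0.3610 = 4.567 + 1.502 = 6.069 mg/L.
DO = C_s − D = 10.5 − 6.069 = 4.431 mg/L.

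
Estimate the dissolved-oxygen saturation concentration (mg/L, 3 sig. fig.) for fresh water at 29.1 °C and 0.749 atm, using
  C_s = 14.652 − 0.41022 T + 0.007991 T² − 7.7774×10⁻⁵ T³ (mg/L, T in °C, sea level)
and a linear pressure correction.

C_s ≈ 5.67 mg/L

At sea level: C_s = 14.652 − 0.41022×29.1 + 0.007991×29.1² − 7.7774×10⁻⁵×29.1³ = 7.565 mg/L.
Pressure correction: C_s' = 7.565 × 0.749 = 5.666 mg/L.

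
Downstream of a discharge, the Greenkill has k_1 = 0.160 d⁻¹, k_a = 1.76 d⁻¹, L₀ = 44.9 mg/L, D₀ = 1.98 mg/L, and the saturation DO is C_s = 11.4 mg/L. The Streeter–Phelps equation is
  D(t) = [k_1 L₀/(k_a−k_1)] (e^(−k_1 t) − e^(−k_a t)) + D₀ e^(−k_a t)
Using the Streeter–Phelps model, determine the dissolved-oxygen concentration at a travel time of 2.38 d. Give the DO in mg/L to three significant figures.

DO ≈ 8.37 mg/L

k_1 L₀/(k_a−k_1) = 0.160×44.9/(1.76−0.160) = 7.184/1.600 = 4.490 mg/L.
e^(−k_1 t) = e^(−0.160×2.380) = 0.6833; e^(−k_a t) = e^(−1.76×2.380) = 0.01516.
D = 4.490 × (0.6833 − 0.01516) + 1.98 × 0.01516 = 3.000 + 0.03003 = 3.030 mg/L.
DO = C_s − D = 11.4 − 3.030 = 8.370 mg/L.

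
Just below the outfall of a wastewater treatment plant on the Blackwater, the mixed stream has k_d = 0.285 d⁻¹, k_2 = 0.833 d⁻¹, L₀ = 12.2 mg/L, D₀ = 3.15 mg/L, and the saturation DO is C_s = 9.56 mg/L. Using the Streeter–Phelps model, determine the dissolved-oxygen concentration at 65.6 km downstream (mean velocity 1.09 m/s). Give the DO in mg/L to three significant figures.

DO ≈ 6.15 mg/L

Travel time t = x/v = 65.6 km / (1.09 m/s) = 65600 m / 1.09 m/s = 60180 s = 0.6966 d.
k_d L₀/(k_2−k_d) = 0.285×12.2/(0.833−0.285) = 3.477/0.5480 = 6.345 mg/L.
e^(−k_d t) = e^(−0.285×0.6966) = 0.8199; e^(−k_2 t) = e^(−0.833×0.6966) = 0.5598.
D = 6.345 × (0.8199 − 0.5598) + 3.15 × 0.5598 = 1.651 + 1.763 = 3.414 mg/L.
DO = C_s − D = 9.56 − 3.414 = 6.146 mg/L.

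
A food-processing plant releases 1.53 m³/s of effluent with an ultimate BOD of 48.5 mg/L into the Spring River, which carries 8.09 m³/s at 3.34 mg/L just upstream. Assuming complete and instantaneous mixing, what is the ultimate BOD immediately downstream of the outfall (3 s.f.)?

Flow-weighted mixing: C = (Q_r C_r + Q_w C_w)/(Q_r + Q_w)
= (8.09×3.34 + 1.53×48.5)/(8.09 + 1.53) = 101.2/9.620 = 10.52 mg/L.

10.5 mg/L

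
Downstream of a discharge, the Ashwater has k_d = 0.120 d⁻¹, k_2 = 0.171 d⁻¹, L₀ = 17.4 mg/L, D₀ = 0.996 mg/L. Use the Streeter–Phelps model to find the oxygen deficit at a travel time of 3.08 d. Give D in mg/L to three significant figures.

D ≈ 4.70 mg/L

k_d L₀/(k_2−k_d) = 0.120×17.4/(0.171−0.120) = 2.088/0.05100 = 40.94 mg/L.
e^(−k_d t) = e^(−0.120×3.080) = 0.6910; e^(−k_2 t) = e^(−0.171×3.080) = 0.5906.
D = 40.94 × (0.6910 − 0.5906) + 0.996 × 0.5906 = 4.112 + 0.5882 = 4.701 mg/L.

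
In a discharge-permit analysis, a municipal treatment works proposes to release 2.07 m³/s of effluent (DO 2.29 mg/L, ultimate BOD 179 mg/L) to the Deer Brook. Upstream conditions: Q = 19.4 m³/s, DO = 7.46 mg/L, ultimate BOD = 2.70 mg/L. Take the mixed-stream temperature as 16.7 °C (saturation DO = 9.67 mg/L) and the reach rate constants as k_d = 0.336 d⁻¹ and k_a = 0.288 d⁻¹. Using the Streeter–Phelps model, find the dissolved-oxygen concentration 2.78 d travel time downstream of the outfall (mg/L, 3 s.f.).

DO ≈ 0.719 mg/L

Mixed DO = (19.4×7.46 + 2.07×2.29)/(19.4+2.07) = 149.5/21.47 = 6.962 mg/L.
Mixed L₀ = (19.4×2.70 + 2.07×179)/(21.47) = 422.9/21.47 = 19.70 mg/L.
Initial deficit D₀ = C_s − DO₀ = 9.67 − 6.962 = 2.708 mg/L.
D(2.78) = [0.336×19.70/(0.288−0.336)](e^(−0.336×2.78) − e^(−0.288×2.78)) + 2.708 e^(−0.288×2.78)
= -137.9 × (0.3929 − 0.4490) + 2.708 × 0.4490 = 8.951 mg/L.
DO = 9.67 − 8.951 = 0.7193 mg/L.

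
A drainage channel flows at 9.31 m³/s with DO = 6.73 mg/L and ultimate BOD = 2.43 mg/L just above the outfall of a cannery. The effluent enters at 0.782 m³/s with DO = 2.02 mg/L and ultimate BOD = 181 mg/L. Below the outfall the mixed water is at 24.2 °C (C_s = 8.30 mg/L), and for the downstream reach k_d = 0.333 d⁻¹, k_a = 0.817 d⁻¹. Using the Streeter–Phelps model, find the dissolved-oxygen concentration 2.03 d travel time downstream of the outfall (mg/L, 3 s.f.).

DO ≈ 4.37 mg/L

Mixed DO = (9.31×6.73 + 0.782×2.02)/(9.31+0.782) = 64.24/10.09 = 6.365 mg/L.
Mixed L₀ = (9.31×2.43 + 0.782×181)/(10.09) = 164.2/10.09 = 16.27 mg/L.
Initial deficit D₀ = C_s − DO₀ = 8.30 − 6.365 = 1.935 mg/L.
D(2.03) = [0.333×16.27/(0.817−0.333)](e^(−0.333×2.03) − e^(−0.817×2.03)) + 1.935 e^(−0.817×2.03)
= 11.19 × (0.5087 − 0.1904) + 1.935 × 0.1904 = 3.930 mg/L.
DO = 8.30 − 3.930 = 4.370 mg/L.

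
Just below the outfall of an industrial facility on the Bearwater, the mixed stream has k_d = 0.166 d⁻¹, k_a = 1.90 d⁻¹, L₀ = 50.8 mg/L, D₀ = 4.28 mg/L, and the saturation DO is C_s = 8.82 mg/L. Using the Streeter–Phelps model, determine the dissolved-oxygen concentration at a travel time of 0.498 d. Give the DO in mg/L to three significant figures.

DO ≈ 4.57 mg/L

k_d L₀/(k_a−k_d) = 0.166×50.8/(1.90−0.166) = 8.433/1.734 = 4.863 mg/L.
e^(−k_d t) = e^(−0.166×0.4980) = 0.9207; e^(−k_a t) = e^(−1.90×0.4980) = 0.3882.
D = 4.863 × (0.9207 − 0.3882) + 4.28 × 0.3882 = 2.589 + 1.662 = 4.251 mg/L.
DO = C_s − D = 8.82 − 4.251 = 4.569 mg/L.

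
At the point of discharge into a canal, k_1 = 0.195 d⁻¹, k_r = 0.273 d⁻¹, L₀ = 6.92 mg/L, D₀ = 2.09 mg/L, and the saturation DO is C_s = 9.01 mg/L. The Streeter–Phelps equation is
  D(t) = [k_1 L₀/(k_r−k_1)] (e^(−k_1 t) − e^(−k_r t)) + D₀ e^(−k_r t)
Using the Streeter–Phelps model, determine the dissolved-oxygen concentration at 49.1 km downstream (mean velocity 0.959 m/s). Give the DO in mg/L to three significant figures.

Travel time t = x/v = 49.1 km / (0.959 m/s) = 49100 m / 0.959 m/s = 51200 s = 0.5926 d.
k_1 L₀/(k_r−k_1) = 0.195×6.92/(0.273−0.195) = 1.349/0.07800 = 17.30 mg/L.
e^(−k_1 t) = e^(−0.195×0.5926) = 0.8909; e^(−k_r t) = e^(−0.273×0.5926) = 0.8506.
D = 17.30 × (0.8909 − 0.8506) + 2.09 × 0.8506 = 0.6962 + 1.778 = 2.474 mg/L.
DO = C_s − D = 9.01 − 2.474 = 6.536 mg/L.

DO ≈ 6.54 mg/L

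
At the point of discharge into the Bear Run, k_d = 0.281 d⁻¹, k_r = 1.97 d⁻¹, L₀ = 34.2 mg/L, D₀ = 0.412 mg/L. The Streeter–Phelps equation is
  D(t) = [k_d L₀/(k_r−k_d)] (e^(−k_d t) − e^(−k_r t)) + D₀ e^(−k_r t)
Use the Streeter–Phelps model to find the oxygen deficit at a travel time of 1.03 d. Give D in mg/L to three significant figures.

D ≈ 3.57 mg/L

k_d L₀/(k_r−k_d) = 0.281×34.2/(1.97−0.281) = 9.610/1.689 = 5.690 mg/L.
e^(−k_d t) = e^(−0.281×1.030) = 0.7487; e^(−k_r t) = e^(−1.97×1.030) = 0.1315.
D = 5.690 × (0.7487 − 0.1315) + 0.412 × 0.1315 = 3.512 + 0.05416 = 3.566 mg/L.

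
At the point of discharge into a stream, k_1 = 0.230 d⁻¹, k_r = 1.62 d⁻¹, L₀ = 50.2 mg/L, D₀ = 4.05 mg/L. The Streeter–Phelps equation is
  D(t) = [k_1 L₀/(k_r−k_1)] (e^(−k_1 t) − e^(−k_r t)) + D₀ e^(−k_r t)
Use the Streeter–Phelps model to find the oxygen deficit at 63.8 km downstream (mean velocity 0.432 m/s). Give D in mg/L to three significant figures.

Travel time t = x/v = 63.8 km / (0.432 m/s) = 63800 m / 0.432 m/s = 147700 s = 1.709 d.
k_1 L₀/(k_r−k_1) = 0.230×50.2/(1.62−0.230) = 11.55/1.390 = 8.306 mg/L.
e^(−k_1 t) = e^(−0.230×1.709) = 0.6749; e^(−k_r t) = e^(−1.62×1.709) = 0.06272.
D = 8.306 × (0.6749 − 0.06272) + 4.05 × 0.06272 = 5.085 + 0.2540 = 5.339 mg/L.

D ≈ 5.34 mg/L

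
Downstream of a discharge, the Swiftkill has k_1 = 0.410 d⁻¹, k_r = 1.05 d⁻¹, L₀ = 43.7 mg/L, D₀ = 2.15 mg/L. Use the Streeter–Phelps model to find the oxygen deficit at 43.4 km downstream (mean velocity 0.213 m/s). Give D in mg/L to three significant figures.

D ≈ 8.47 mg/L

Travel time t = x/v = 43.4 km / (0.213 m/s) = 43400 m / 0.213 m/s = 203800 s = 2.358 d.
k_1 L₀/(k_r−k_1) = 0.410×43.7/(1.05−0.410) = 17.92/0.6400 = 28.00 mg/L.
e^(−k_1 t) = e^(−0.410×2.358) = 0.3803; e^(−k_r t) = e^(−1.05×2.358) = 0.08406.
D = 28.00 × (0.3803 − 0.08406) + 2.15 × 0.08406 = 8.292 + 0.1807 = 8.473 mg/L.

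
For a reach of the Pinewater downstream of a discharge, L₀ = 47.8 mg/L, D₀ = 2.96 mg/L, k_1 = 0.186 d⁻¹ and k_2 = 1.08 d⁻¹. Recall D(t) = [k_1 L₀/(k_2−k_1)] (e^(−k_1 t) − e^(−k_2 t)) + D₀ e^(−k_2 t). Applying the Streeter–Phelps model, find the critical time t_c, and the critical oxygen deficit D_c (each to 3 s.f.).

t_c ≈ 1.57 d; D_c ≈ 6.14 mg/L

At the critical point dD/dt = 0, so k_1 L₀ e^(−k_1 t) = k_2 D. Substituting D(t) from the Streeter–Phelps equation and solving for t gives
t_c = ln[(k_2/k_1)(1 − D₀(k_2−k_1)/(k_1 L₀))] / (k_2−k_1).
Here k_2−k_1 = 0.8940 d⁻¹ and 1 − D₀(k_2−k_1)/(k_1 L₀) = 1 − 2.96×0.8940/(0.186×47.8) = 0.7024, so
t_c = ln(5.806 × 0.7024) / 0.8940 = 1.406 / 0.8940 = 1.572 d.
L(t_c) = L₀ e^(−k_1 t_c) = 47.8 × 0.7464 = 35.68 mg/L, and at the critical point k_2 D_c = k_1 L, so D_c = (0.186/1.08) × 35.68 = 6.145 mg/L.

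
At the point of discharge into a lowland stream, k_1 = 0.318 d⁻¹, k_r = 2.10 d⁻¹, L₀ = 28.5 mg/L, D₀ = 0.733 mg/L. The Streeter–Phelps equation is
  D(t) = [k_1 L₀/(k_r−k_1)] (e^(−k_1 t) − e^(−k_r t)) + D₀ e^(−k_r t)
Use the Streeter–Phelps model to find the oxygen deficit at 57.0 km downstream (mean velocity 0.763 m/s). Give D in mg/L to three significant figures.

Travel time t = x/v = 57.0 km / (0.763 m/s) = 57000 m / 0.763 m/s = 74710 s = 0.8646 d.
k_1 L₀/(k_r−k_1) = 0.318×28.5/(2.10−0.318) = 9.063/1.782 = 5.086 mg/L.
e^(−k_1 t) = e^(−0.318×0.8646) = 0.7596; e^(−k_r t) = e^(−2.10×0.8646) = 0.1627.
D = 5.086 × (0.7596 − 0.1627) + 0.733 × 0.1627 = 3.036 + 0.1193 = 3.155 mg/L.

D ≈ 3.15 mg/L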